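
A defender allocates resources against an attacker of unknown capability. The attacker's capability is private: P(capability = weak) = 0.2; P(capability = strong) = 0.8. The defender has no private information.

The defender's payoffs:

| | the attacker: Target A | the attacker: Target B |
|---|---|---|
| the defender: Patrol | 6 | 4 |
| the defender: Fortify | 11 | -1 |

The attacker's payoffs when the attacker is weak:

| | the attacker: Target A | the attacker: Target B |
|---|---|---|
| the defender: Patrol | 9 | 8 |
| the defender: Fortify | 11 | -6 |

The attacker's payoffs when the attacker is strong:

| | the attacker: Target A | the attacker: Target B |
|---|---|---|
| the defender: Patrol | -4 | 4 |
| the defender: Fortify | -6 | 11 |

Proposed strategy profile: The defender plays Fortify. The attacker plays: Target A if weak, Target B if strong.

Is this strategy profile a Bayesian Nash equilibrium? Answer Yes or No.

A profile is a BNE iff every type of every player is best-responding given beliefs about the other side.
The defender plays Fortify: E[Fortify] = 0.2·(11) + 0.8·(-1) = 1.4; E[Patrol] = 4.4. Not best-responding. ✗
The attacker (capability weak), facing Fortify: Target A gives 11, Target B gives -6. Proposed Target A is best. ✓
The attacker (capability strong), facing Fortify: Target A gives -6, Target B gives 11. Proposed Target B is best. ✓

No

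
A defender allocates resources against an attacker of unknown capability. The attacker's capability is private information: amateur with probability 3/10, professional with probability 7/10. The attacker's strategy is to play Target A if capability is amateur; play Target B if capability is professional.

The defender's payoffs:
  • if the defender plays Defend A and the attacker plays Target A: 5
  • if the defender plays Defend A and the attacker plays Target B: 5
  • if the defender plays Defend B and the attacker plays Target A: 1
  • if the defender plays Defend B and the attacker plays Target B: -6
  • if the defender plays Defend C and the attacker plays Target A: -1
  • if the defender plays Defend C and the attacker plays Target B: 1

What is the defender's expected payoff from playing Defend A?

5

E[Defend A] = 3/10·5 + 7/10·5 = 3/2 + 7/2 = 5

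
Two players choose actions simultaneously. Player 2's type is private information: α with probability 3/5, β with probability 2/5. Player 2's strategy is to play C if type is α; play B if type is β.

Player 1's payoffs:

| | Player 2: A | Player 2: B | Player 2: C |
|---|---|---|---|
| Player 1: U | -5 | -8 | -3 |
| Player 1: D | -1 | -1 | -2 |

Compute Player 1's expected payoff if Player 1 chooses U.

-5

Take the expectation over Player 2's type, weighting each type's action by its prior probability.
E[U] = 3/5·(-3) + 2/5·(-8) = (-9/5) + (-16/5) = -5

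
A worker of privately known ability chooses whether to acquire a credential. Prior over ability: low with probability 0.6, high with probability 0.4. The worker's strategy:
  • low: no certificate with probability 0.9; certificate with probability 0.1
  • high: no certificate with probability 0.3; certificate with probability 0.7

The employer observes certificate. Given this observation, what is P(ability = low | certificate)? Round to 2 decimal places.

P(certificate) = 0.6·0.1 + 0.4·0.7 = 0.34
P(low | certificate) = (0.6·0.1) / 0.34 = 0.06 / 0.34 = 0.176471

0.18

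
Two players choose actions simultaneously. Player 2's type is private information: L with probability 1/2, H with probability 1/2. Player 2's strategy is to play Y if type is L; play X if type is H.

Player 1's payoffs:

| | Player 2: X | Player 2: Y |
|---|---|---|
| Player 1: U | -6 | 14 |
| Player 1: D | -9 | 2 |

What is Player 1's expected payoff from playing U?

4

E[U] = 1/2·14 + 1/2·(-6) = 7 + (-3) = 4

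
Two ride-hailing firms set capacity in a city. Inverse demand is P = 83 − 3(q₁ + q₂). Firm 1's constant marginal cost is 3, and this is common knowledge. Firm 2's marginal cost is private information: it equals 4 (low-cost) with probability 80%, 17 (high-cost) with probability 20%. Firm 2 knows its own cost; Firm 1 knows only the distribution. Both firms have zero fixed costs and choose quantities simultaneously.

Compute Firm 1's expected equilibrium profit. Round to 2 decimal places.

258.85

Type-c best response for Firm 2: q₂(c) = (83 − c)/6 − q₁/2.
Firm 1 maximizes expected profit; its first-order condition is 83 − 6q₁ − 3E[q₂] − 3 = 0.
Substituting E[q₂] and solving: E[c₂] = 6.6, so q₁ = (83 − 2·3 + 6.6)/9 = 9.28889.
E[P] = 83 − 3·(q₁ + E[q₂]) = 30.8667; Firm 1's expected profit = (E[P] − 3)·q₁ = (30.8667 − 3)·9.28889 = 258.85.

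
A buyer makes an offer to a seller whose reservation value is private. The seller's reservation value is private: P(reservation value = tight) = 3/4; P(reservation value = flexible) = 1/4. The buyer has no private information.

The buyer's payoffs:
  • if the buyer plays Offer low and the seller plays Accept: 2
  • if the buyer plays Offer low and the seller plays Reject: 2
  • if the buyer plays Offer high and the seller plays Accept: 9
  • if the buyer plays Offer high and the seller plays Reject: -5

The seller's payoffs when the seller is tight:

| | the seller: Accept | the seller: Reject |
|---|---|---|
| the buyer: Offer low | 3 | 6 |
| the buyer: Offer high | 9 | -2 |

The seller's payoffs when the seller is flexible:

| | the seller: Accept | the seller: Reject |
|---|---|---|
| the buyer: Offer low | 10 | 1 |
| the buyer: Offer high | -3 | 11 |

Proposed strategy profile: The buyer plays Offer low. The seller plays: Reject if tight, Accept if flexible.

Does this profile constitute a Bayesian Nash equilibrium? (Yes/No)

A profile is a BNE iff every type of every player is best-responding given beliefs about the other side.
The buyer plays Offer low: E[Offer low] = 3/4·(2) + 1/4·(2) = 2; E[Offer high] = -3/2. Best-responding. ✓
The seller (reservation value tight), facing Offer low: Accept gives 3, Reject gives 6. Proposed Reject is best. ✓
The seller (reservation value flexible), facing Offer low: Accept gives 10, Reject gives 1. Proposed Accept is best. ✓

Yes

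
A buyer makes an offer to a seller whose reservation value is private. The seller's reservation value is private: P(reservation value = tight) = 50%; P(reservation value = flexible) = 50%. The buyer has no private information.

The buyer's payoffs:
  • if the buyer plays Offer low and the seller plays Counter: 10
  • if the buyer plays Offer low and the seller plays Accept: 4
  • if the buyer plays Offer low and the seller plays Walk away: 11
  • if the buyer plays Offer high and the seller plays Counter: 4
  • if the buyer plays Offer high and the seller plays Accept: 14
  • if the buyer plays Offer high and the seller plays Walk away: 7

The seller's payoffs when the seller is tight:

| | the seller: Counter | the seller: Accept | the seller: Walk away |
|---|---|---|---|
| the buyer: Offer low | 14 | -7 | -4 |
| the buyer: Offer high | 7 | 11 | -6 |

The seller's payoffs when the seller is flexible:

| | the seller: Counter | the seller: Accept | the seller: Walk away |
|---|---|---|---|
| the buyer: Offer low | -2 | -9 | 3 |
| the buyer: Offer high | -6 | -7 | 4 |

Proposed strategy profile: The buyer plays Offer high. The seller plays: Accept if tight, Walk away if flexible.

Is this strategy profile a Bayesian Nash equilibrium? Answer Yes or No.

A profile is a BNE iff every type of every player is best-responding given beliefs about the other side.
The buyer plays Offer high: E[Offer high] = 0.5·(14) + 0.5·(7) = 10.5; E[Offer low] = 7.5. Best-responding. ✓
The seller (reservation value tight), facing Offer high: Counter gives 7, Accept gives 11, Walk away gives -6. Proposed Accept is best. ✓
The seller (reservation value flexible), facing Offer high: Counter gives -6, Accept gives -7, Walk away gives 4. Proposed Walk away is best. ✓

Yes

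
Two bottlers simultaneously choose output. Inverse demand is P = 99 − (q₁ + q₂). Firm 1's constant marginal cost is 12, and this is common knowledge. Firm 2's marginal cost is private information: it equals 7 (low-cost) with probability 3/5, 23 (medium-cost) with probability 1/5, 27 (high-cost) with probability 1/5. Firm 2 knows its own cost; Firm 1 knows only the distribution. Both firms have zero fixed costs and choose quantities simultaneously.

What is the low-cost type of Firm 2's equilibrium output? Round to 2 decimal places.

31.13

Firm 2 with cost c maximizes (99 − (q₁+q₂) − c)·q₂, giving q₂(c) = (99 − c − q₁)/2.
E[c₂] = 3/5·7 + 1/5·23 + 1/5·27 = 14.2
Firm 1's FOC against E[q₂] yields q₁ = (99 − 2·12 + E[c₂])/3 = (99 − 24 + 14.2)/3 = 29.7333.
q₂(low-cost) = (99 − 7 − 29.7333)/2 = 31.1333.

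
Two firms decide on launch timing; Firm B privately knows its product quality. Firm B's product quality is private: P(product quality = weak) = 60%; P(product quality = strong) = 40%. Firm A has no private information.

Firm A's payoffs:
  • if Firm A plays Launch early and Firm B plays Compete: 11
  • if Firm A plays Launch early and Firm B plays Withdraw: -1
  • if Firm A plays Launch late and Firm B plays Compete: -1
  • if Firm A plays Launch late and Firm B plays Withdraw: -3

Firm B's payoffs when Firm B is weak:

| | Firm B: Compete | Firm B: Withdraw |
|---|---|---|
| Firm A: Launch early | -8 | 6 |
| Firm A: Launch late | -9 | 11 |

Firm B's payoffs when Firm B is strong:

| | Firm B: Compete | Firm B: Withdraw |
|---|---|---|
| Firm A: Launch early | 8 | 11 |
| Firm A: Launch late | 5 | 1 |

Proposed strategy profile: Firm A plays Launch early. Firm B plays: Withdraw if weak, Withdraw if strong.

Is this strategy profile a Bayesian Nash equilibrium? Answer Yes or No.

Firm A plays Launch early: E[Launch early] = 0.6·(-1) + 0.4·(-1) = -1; E[Launch late] = -3. Best-responding. ✓
Firm B (product quality weak), facing Launch early: Compete gives -8, Withdraw gives 6. Proposed Withdraw is best. ✓
Firm B (product quality strong), facing Launch early: Compete gives 8, Withdraw gives 11. Proposed Withdraw is best. ✓

Yes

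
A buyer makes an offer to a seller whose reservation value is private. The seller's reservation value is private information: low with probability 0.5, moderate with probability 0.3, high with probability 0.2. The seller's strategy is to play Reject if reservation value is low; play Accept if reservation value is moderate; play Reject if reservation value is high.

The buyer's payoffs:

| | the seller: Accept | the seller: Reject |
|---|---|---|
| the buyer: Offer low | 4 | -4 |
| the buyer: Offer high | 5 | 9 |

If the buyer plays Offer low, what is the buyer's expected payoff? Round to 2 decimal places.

Take the expectation over the seller's reservation value, weighting each type's action by its prior probability.
E[Offer low] = 0.5·(-4) + 0.3·4 + 0.2·(-4) = (-2) + 1.2 + (-0.8) = -1.6

-1.60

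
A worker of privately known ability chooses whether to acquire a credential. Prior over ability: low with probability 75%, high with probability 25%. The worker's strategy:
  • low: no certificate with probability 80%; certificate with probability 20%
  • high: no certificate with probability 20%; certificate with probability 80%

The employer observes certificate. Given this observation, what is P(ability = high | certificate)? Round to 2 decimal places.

P(certificate) = 0.75·0.2 + 0.25·0.8 = 0.35
P(high | certificate) = (0.25·0.8) / 0.35 = 0.2 / 0.35 = 0.571429

0.57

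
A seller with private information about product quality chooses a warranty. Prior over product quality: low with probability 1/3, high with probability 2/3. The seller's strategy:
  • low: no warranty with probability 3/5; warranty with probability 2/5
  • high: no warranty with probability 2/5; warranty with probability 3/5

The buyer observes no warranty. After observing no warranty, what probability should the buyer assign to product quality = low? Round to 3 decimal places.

P(no warranty) = (1/3)·(3/5) + (2/3)·(2/5) = 7/15
P(low | no warranty) = ((1/3)·(3/5)) / (7/15) = (1/5) / (7/15) = 3/7

0.429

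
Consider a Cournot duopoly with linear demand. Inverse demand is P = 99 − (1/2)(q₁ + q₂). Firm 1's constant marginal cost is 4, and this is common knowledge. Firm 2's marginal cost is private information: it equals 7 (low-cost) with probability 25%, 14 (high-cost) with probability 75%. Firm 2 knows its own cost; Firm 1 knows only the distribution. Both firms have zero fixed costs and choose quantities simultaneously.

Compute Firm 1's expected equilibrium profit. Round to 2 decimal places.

Type-c best response for Firm 2: q₂(c) = (99 − c) − q₁/2.
Firm 1 maximizes expected profit; its first-order condition is 99 − q₁ − (1/2)E[q₂] − 4 = 0.
Substituting E[q₂] and solving: E[c₂] = 12.25, so q₁ = (99 − 2·4 + 12.25)/(3/2) = 68.8333.
E[P] = 99 − (1/2)·(q₁ + E[q₂]) = 38.4167; Firm 1's expected profit = (E[P] − 4)·q₁ = (38.4167 − 4)·68.8333 = 2369.01.

2369.01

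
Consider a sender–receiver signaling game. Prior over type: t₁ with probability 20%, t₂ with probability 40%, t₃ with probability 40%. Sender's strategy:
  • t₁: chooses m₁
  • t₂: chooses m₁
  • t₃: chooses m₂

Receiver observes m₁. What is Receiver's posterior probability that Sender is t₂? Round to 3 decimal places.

0.667

P(m₁) = 0.2·1 + 0.4·1 + 0.4·0 = 0.6
P(t₂ | m₁) = (0.4·1) / 0.6 = 0.4 / 0.6 = 0.666667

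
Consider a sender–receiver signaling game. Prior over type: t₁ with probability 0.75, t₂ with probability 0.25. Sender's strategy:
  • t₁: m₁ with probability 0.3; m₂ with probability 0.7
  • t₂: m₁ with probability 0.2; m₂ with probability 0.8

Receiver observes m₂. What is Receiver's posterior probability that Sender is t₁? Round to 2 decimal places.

Apply Bayes' rule using the sender's strategy as the likelihood.
P(m₂) = 0.75·0.7 + 0.25·0.8 = 0.725
P(t₁ | m₂) = (0.75·0.7) / 0.725 = 0.525 / 0.725 = 0.724138

0.72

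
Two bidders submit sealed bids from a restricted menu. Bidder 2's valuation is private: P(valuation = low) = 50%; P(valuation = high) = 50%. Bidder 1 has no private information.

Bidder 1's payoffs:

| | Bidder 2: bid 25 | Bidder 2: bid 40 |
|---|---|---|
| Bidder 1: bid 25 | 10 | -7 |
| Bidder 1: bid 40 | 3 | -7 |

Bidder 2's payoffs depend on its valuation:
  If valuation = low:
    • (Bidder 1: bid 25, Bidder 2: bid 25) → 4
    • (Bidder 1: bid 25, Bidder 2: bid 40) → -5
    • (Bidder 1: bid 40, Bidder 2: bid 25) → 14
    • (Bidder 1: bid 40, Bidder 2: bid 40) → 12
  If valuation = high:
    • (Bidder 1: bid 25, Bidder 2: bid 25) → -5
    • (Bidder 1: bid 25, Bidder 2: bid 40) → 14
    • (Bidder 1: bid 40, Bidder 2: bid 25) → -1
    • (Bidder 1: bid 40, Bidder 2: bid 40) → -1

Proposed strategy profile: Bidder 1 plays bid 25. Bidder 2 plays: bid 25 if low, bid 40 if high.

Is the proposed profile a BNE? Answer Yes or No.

Yes

Bidder 1 plays bid 25: E[bid 25] = 0.5·(10) + 0.5·(-7) = 1.5; E[bid 40] = -2. Best-responding. ✓
Bidder 2 (valuation low), facing bid 25: bid 25 gives 4, bid 40 gives -5. Proposed bid 25 is best. ✓
Bidder 2 (valuation high), facing bid 25: bid 25 gives -5, bid 40 gives 14. Proposed bid 40 is best. ✓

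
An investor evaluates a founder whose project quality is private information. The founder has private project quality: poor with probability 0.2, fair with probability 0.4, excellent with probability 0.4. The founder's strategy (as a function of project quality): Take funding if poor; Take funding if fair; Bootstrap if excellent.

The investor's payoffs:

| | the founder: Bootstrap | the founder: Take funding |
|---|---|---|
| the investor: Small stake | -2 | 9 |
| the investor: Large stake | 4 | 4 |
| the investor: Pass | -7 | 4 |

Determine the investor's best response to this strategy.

Small stake

Compute the investor's expected payoff for each action, taking the expectation over the founder's type.
E[Small stake] = 0.2·(9) + 0.4·(9) + 0.4·(-2) = 4.6
E[Large stake] = 0.2·(4) + 0.4·(4) + 0.4·(4) = 4
E[Pass] = 0.2·(4) + 0.4·(4) + 0.4·(-7) = -0.4
Best response: Small stake (4.6 is the largest).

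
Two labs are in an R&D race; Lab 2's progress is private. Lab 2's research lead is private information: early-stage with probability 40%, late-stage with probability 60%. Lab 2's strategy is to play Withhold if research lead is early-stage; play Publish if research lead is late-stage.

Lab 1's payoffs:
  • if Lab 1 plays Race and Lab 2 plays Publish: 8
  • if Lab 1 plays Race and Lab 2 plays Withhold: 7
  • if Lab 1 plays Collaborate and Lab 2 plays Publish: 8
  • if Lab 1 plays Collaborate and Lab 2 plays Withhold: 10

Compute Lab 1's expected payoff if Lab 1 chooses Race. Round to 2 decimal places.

7.60

E[Race] = 0.4·7 + 0.6·8 = 2.8 + 4.8 = 7.6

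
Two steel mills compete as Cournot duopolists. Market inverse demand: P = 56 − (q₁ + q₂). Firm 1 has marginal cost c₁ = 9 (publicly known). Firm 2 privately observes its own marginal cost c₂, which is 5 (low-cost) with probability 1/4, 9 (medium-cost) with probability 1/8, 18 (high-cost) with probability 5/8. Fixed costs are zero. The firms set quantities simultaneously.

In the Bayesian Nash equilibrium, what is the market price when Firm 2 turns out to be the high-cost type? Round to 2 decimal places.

28.40

Firm 2 with cost c maximizes (56 − (q₁+q₂) − c)·q₂, giving q₂(c) = (56 − c − q₁)/2.
E[c₂] = 1/4·5 + 1/8·9 + 5/8·18 = 13.625
Firm 1's FOC against E[q₂] yields q₁ = (56 − 2·9 + E[c₂])/3 = (56 − 18 + 13.625)/3 = 17.2083.
q₂(high-cost) = 10.3958, so P = 56 − (17.2083 + 10.3958) = 28.3958.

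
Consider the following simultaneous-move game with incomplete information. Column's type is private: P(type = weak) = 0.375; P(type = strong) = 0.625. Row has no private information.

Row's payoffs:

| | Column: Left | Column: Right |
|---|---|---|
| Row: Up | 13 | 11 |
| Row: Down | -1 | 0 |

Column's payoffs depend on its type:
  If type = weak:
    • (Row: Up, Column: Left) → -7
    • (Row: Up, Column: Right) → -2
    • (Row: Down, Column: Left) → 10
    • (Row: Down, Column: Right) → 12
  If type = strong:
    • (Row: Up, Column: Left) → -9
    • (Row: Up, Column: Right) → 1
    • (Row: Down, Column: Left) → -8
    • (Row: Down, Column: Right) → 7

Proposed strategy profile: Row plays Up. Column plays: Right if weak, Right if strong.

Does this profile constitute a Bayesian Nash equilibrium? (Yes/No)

Row plays Up: E[Up] = 0.375·(11) + 0.625·(11) = 11; E[Down] = 0. Best-responding. ✓
Column (type weak), facing Up: Left gives -7, Right gives -2. Proposed Right is best. ✓
Column (type strong), facing Up: Left gives -9, Right gives 1. Proposed Right is best. ✓

Yes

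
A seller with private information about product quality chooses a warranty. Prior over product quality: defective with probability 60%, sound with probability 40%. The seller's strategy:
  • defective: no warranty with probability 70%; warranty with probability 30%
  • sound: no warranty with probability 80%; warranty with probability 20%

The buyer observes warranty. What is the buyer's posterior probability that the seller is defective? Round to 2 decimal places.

Apply Bayes' rule using the sender's strategy as the likelihood.
P(warranty) = 0.6·0.3 + 0.4·0.2 = 0.26
P(defective | warranty) = (0.6·0.3) / 0.26 = 0.18 / 0.26 = 0.692308

0.69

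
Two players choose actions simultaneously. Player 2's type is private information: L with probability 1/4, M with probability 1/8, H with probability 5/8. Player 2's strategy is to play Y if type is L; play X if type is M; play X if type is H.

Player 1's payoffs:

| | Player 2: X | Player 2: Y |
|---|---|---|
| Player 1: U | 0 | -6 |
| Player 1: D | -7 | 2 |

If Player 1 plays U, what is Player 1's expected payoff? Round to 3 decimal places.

-1.500

E[U] = 1/4·(-6) + 1/8·0 + 5/8·0 = (-3/2) + 0 + 0 = -3/2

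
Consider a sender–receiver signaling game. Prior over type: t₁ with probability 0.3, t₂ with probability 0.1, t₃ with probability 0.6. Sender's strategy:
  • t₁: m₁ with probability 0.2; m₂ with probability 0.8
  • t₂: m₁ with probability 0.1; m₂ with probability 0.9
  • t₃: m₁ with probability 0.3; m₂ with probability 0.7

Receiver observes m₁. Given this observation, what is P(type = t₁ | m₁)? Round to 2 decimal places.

P(m₁) = 0.3·0.2 + 0.1·0.1 + 0.6·0.3 = 0.25
P(t₁ | m₁) = (0.3·0.2) / 0.25 = 0.06 / 0.25 = 0.24

0.24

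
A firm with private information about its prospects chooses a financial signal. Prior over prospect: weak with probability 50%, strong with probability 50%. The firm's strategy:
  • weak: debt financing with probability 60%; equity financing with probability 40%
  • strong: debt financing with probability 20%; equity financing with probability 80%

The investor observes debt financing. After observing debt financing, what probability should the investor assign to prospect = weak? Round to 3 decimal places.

P(debt financing) = 0.5·0.6 + 0.5·0.2 = 0.4
P(weak | debt financing) = (0.5·0.6) / 0.4 = 0.3 / 0.4 = 0.75

0.750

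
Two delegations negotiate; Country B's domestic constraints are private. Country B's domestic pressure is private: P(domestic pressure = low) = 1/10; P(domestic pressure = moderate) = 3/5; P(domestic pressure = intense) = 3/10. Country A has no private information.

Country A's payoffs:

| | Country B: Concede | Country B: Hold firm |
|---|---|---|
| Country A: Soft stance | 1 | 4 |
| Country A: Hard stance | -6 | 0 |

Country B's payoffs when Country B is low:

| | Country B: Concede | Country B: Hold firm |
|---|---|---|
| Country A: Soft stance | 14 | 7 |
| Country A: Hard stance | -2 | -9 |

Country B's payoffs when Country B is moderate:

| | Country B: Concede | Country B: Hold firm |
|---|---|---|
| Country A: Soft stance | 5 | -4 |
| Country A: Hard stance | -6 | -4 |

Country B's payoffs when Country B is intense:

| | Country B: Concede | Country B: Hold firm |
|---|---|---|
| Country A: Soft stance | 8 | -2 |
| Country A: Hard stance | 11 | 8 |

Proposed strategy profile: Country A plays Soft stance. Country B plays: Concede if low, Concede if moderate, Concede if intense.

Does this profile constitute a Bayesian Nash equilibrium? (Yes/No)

Yes

Country A plays Soft stance: E[Soft stance] = 1/10·(1) + 3/5·(1) + 3/10·(1) = 1; E[Hard stance] = -6. Best-responding. ✓
Country B (domestic pressure low), facing Soft stance: Concede gives 14, Hold firm gives 7. Proposed Concede is best. ✓
Country B (domestic pressure moderate), facing Soft stance: Concede gives 5, Hold firm gives -4. Proposed Concede is best. ✓
Country B (domestic pressure intense), facing Soft stance: Concede gives 8, Hold firm gives -2. Proposed Concede is best. ✓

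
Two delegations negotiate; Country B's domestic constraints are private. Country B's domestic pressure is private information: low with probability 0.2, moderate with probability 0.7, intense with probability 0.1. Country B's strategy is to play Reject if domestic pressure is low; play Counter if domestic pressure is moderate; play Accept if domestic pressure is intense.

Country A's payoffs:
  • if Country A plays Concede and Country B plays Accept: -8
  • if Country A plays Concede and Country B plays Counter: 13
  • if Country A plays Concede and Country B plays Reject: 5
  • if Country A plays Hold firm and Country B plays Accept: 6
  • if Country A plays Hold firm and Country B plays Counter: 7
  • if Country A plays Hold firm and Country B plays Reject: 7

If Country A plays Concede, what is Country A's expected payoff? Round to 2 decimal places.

9.30

Take the expectation over Country B's domestic pressure, weighting each type's action by its prior probability.
E[Concede] = 0.2·5 + 0.7·13 + 0.1·(-8) = 1 + 9.1 + (-0.8) = 9.3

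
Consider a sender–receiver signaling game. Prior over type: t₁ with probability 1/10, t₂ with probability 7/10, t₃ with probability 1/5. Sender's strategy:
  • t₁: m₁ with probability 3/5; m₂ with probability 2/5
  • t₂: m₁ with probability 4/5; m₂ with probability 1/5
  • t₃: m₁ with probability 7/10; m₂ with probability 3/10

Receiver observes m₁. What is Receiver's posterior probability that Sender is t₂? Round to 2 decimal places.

0.74

P(m₁) = (1/10)·(3/5) + (7/10)·(4/5) + (1/5)·(7/10) = 19/25
P(t₂ | m₁) = ((7/10)·(4/5)) / (19/25) = (14/25) / (19/25) = 14/19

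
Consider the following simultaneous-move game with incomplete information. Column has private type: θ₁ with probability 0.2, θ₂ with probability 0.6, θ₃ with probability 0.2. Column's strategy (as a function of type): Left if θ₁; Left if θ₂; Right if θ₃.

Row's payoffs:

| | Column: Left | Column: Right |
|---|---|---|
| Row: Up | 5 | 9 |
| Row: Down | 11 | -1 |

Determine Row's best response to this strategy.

Down

E[Up] = 0.2·(5) + 0.6·(5) + 0.2·(9) = 5.8
E[Down] = 0.2·(11) + 0.6·(11) + 0.2·(-1) = 8.6
Best response: Down (8.6 is the largest).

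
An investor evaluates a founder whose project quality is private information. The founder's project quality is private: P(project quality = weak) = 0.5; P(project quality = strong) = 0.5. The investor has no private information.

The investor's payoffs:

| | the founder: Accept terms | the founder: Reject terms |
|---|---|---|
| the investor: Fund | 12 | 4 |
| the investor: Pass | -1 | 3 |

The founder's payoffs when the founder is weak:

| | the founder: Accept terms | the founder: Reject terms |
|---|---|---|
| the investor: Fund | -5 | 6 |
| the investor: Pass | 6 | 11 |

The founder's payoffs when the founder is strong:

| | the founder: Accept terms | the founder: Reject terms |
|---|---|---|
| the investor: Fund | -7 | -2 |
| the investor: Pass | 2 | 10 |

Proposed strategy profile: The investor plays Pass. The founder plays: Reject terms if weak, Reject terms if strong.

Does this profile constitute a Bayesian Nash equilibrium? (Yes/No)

A profile is a BNE iff every type of every player is best-responding given beliefs about the other side.
The investor plays Pass: E[Pass] = 0.5·(3) + 0.5·(3) = 3; E[Fund] = 4. Not best-responding. ✗
The founder (project quality weak), facing Pass: Accept terms gives 6, Reject terms gives 11. Proposed Reject terms is best. ✓
The founder (project quality strong), facing Pass: Accept terms gives 2, Reject terms gives 10. Proposed Reject terms is best. ✓

No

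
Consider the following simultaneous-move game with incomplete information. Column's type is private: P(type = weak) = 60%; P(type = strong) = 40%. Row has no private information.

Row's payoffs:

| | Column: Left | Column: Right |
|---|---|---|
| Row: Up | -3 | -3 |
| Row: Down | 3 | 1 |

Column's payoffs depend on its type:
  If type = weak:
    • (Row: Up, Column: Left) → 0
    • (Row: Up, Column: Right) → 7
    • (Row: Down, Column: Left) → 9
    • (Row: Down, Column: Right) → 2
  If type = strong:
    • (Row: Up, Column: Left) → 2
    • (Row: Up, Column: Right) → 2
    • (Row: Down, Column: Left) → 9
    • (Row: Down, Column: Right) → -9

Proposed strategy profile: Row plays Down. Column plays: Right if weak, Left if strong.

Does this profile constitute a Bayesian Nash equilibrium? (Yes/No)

A profile is a BNE iff every type of every player is best-responding given beliefs about the other side.
Row plays Down: E[Down] = 0.6·(1) + 0.4·(3) = 1.8; E[Up] = -3. Best-responding. ✓
Column (type weak), facing Down: Left gives 9, Right gives 2. Proposed Right is not best — profitable deviation exists. ✗
Column (type strong), facing Down: Left gives 9, Right gives -9. Proposed Left is best. ✓

No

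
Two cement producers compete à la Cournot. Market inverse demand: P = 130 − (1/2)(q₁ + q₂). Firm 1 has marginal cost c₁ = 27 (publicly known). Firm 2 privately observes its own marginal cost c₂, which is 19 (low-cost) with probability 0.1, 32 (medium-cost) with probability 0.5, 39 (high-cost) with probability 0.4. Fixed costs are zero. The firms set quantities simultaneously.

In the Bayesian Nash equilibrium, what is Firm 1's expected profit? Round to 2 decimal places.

Type-c best response for Firm 2: q₂(c) = (130 − c) − q₁/2.
Firm 1 maximizes expected profit; its first-order condition is 130 − q₁ − (1/2)E[q₂] − 27 = 0.
Substituting E[q₂] and solving: E[c₂] = 33.5, so q₁ = (130 − 2·27 + 33.5)/(3/2) = 73.
E[P] = 130 − (1/2)·(q₁ + E[q₂]) = 63.5; Firm 1's expected profit = (E[P] − 27)·q₁ = (63.5 − 27)·73 = 2664.5.

2664.50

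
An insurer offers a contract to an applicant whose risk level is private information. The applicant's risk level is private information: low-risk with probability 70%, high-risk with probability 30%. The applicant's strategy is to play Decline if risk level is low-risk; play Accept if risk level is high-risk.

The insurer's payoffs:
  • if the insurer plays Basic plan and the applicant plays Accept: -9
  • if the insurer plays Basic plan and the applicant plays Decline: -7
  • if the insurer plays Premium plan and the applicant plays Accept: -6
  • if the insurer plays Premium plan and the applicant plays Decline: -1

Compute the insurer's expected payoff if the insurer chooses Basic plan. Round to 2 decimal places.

-7.60

E[Basic plan] = 0.7·(-7) + 0.3·(-9) = (-4.9) + (-2.7) = -7.6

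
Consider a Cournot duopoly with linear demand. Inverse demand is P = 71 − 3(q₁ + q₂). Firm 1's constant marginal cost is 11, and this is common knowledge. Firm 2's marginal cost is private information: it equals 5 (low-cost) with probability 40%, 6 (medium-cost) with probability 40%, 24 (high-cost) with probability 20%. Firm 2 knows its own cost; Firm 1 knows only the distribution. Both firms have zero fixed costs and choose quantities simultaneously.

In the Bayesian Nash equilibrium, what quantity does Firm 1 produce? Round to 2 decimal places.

6.47

Type-c best response for Firm 2: q₂(c) = (71 − c)/6 − q₁/2.
Firm 1 maximizes expected profit; its first-order condition is 71 − 6q₁ − 3E[q₂] − 11 = 0.
Substituting E[q₂] and solving: E[c₂] = 9.2, so q₁ = (71 − 2·11 + 9.2)/9 = 6.46667.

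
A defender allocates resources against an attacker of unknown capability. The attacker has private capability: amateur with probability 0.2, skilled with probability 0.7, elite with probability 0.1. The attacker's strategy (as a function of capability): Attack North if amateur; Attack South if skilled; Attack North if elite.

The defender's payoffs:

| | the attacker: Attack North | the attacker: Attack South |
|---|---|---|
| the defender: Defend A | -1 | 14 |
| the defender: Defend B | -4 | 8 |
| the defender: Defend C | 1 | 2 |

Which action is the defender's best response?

Defend A

E[Defend A] = 0.2·(-1) + 0.7·(14) + 0.1·(-1) = 9.5
E[Defend B] = 0.2·(-4) + 0.7·(8) + 0.1·(-4) = 4.4
E[Defend C] = 0.2·(1) + 0.7·(2) + 0.1·(1) = 1.7
Best response: Defend A (9.5 is the largest).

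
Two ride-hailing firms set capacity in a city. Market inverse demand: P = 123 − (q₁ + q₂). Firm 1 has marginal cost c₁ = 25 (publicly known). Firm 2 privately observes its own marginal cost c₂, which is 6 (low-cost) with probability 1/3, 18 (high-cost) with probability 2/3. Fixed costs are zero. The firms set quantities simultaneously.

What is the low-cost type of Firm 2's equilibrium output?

Type-c best response for Firm 2: q₂(c) = (123 − c)/2 − q₁/2.
Firm 1 maximizes expected profit; its first-order condition is 123 − 2q₁ − E[q₂] − 25 = 0.
Substituting E[q₂] and solving: E[c₂] = 14, so q₁ = (123 − 2·25 + 14)/3 = 29.
q₂(low-cost) = (123 − 6 − 29)/2 = 44.

44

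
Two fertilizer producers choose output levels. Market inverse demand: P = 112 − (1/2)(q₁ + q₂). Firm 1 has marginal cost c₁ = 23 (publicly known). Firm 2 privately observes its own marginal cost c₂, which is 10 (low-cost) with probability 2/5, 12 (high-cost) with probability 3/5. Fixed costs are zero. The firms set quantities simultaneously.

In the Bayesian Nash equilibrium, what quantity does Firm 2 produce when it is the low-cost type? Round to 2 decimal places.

Type-c best response for Firm 2: q₂(c) = (112 − c) − q₁/2.
Firm 1 maximizes expected profit; its first-order condition is 112 − q₁ − (1/2)E[q₂] − 23 = 0.
Substituting E[q₂] and solving: E[c₂] = 11.2, so q₁ = (112 − 2·23 + 11.2)/(3/2) = 51.4667.
q₂(low-cost) = (112 − 10 − (1/2)·51.4667) = 76.2667.

76.27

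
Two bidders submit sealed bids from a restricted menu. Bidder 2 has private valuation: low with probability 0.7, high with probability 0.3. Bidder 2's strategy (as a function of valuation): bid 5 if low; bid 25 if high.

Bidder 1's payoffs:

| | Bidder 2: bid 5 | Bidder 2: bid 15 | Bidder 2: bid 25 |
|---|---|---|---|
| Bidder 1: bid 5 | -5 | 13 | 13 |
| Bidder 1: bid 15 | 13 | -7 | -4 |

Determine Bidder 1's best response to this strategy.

E[bid 5] = 0.7·(-5) + 0.3·(13) = 0.4
E[bid 15] = 0.7·(13) + 0.3·(-4) = 7.9
Best response: bid 15 (7.9 is the largest).

bid 15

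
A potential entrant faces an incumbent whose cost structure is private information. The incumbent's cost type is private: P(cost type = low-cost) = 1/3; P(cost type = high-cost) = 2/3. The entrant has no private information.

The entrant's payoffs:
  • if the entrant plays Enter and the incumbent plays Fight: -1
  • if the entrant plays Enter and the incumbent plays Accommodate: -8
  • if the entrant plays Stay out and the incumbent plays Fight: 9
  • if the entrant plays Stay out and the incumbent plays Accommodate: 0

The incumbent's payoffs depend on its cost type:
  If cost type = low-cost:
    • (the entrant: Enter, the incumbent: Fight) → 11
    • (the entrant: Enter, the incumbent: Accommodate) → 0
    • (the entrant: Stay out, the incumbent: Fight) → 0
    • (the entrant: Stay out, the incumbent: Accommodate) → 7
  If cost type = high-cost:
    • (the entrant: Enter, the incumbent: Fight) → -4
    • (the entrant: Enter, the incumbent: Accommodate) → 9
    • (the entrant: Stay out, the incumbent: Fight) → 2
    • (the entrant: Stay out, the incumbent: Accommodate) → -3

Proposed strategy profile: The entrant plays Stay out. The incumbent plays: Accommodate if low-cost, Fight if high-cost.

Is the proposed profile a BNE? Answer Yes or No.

The entrant plays Stay out: E[Stay out] = 1/3·(0) + 2/3·(9) = 6; E[Enter] = -10/3. Best-responding. ✓
The incumbent (cost type low-cost), facing Stay out: Fight gives 0, Accommodate gives 7. Proposed Accommodate is best. ✓
The incumbent (cost type high-cost), facing Stay out: Fight gives 2, Accommodate gives -3. Proposed Fight is best. ✓

Yes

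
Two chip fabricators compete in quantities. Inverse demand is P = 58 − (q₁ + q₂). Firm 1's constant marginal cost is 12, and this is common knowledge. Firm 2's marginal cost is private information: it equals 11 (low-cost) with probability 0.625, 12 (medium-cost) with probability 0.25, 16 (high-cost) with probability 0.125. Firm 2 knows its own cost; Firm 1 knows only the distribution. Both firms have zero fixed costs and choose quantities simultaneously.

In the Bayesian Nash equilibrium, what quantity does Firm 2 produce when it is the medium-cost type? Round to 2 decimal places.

15.35

Firm 2 with cost c maximizes (58 − (q₁+q₂) − c)·q₂, giving q₂(c) = (58 − c − q₁)/2.
E[c₂] = 0.625·11 + 0.25·12 + 0.125·16 = 11.875
Firm 1's FOC against E[q₂] yields q₁ = (58 − 2·12 + E[c₂])/3 = (58 − 24 + 11.875)/3 = 15.2917.
q₂(medium-cost) = (58 − 12 − 15.2917)/2 = 15.3542.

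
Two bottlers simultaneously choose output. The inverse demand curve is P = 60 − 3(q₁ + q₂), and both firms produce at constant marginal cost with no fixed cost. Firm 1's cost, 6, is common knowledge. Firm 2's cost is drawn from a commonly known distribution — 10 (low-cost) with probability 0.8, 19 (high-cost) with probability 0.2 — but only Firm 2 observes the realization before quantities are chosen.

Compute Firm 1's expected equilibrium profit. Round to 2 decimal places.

Firm 2 with cost c maximizes (60 − 3(q₁+q₂) − c)·q₂, giving q₂(c) = (60 − c − 3q₁)/6.
E[c₂] = 0.8·10 + 0.2·19 = 11.8
Firm 1's FOC against E[q₂] yields q₁ = (60 − 2·6 + E[c₂])/9 = (60 − 12 + 11.8)/9 = 6.64444.
E[P] = 60 − 3·(q₁ + E[q₂]) = 25.9333; Firm 1's expected profit = (E[P] − 6)·q₁ = (25.9333 − 6)·6.64444 = 132.446.

132.45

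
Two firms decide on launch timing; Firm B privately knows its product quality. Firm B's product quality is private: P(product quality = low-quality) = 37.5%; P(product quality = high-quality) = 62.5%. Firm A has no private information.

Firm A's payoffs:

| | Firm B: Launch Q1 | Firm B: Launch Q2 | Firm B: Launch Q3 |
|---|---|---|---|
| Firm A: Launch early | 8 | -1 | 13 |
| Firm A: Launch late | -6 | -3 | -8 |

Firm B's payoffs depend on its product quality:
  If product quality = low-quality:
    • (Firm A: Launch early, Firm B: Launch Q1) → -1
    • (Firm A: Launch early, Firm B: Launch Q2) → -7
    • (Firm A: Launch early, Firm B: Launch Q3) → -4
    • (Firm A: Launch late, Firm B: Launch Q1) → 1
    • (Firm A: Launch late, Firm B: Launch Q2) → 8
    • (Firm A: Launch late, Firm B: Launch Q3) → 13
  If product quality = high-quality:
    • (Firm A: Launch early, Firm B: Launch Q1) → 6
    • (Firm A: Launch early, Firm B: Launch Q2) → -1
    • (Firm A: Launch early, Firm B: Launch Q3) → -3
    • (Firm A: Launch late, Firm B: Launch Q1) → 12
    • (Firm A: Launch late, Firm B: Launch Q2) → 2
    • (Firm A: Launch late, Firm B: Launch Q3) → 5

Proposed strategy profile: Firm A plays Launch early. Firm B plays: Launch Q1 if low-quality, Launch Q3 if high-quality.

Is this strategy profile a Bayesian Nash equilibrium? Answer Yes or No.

Firm A plays Launch early: E[Launch early] = 0.375·(8) + 0.625·(13) = 11.125; E[Launch late] = -7.25. Best-responding. ✓
Firm B (product quality low-quality), facing Launch early: Launch Q1 gives -1, Launch Q2 gives -7, Launch Q3 gives -4. Proposed Launch Q1 is best. ✓
Firm B (product quality high-quality), facing Launch early: Launch Q1 gives 6, Launch Q2 gives -1, Launch Q3 gives -3. Proposed Launch Q3 is not best — profitable deviation exists. ✗

No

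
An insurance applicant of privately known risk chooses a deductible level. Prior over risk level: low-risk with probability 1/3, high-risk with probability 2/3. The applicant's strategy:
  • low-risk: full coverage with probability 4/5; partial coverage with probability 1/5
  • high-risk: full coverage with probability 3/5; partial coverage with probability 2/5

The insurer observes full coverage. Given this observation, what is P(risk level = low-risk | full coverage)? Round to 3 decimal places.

0.400

Apply Bayes' rule using the sender's strategy as the likelihood.
P(full coverage) = (1/3)·(4/5) + (2/3)·(3/5) = 2/3
P(low-risk | full coverage) = ((1/3)·(4/5)) / (2/3) = (4/15) / (2/3) = 2/5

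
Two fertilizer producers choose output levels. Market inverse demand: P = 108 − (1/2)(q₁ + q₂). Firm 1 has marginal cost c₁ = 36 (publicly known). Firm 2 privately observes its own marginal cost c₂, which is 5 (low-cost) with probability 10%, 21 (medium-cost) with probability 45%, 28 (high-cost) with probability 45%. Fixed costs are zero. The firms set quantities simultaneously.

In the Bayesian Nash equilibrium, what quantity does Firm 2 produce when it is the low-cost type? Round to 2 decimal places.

Firm 2 with cost c maximizes (108 − (1/2)(q₁+q₂) − c)·q₂, giving q₂(c) = (108 − c − (1/2)q₁).
E[c₂] = 0.1·5 + 0.45·21 + 0.45·28 = 22.55
Firm 1's FOC against E[q₂] yields q₁ = (108 − 2·36 + E[c₂])/(3/2) = (108 − 72 + 22.55)/(3/2) = 39.0333.
q₂(low-cost) = (108 − 5 − (1/2)·39.0333) = 83.4833.

83.48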